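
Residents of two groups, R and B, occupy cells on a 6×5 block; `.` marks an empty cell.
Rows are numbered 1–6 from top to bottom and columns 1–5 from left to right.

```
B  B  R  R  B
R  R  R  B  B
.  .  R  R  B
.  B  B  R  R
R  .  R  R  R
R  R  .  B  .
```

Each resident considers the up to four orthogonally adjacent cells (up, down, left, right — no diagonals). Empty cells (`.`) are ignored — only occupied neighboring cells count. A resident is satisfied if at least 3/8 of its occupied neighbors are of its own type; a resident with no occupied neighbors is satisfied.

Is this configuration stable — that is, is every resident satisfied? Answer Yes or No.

Row 1: (1,1)B 1/2 ✓ · (1,2)B 1/3 ✗ · (1,3)R 2/3 ✓ · (1,4)R 1/3 ✗ · (1,5)B 1/2 ✓
Row 2: (2,1)R 1/2 ✓ · (2,2)R 2/3 ✓ · (2,3)R 3/4 ✓ · (2,4)B 1/4 ✗ · (2,5)B 3/3 ✓
Row 3: (3,3)R 2/3 ✓ · (3,4)R 2/4 ✓ · (3,5)B 1/3 ✗
Row 4: (4,2)B 1/1 ✓ · (4,3)B 1/4 ✗ · (4,4)R 3/4 ✓ · (4,5)R 2/3 ✓
Row 5: (5,1)R 1/1 ✓ · (5,3)R 1/2 ✓ · (5,4)R 3/4 ✓ · (5,5)R 2/2 ✓
Row 6: (6,1)R 2/2 ✓ · (6,2)R 1/1 ✓ · (6,4)B 0/1 ✗
For instance (1,2) has only 1/3 same-type neighbors, below 3/8.

No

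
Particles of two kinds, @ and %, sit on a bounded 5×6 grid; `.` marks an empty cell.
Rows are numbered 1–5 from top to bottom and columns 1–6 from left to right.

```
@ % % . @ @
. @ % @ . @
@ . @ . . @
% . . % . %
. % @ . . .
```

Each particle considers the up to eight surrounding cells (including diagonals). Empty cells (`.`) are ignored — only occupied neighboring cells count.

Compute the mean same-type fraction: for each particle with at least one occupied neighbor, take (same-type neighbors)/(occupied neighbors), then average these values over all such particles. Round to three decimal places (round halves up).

Row 1: (1,1)@ 1/2 · (1,2)% 2/4 · (1,3)% 2/4 · (1,5)@ 3/3 · (1,6)@ 2/2
Row 2: (2,2)@ 3/6 · (2,3)% 2/5 · (2,4)@ 2/4 · (2,6)@ 3/3
Row 3: (3,1)@ 1/2 · (3,3)@ 2/4 · (3,6)@ 1/2
Row 4: (4,1)% 1/2 · (4,4)% 0/2 · (4,6)% 0/1
Row 5: (5,2)% 1/2 · (5,3)@ 0/2
Sum over 17 particles: 1/2 + 2/4 + 2/4 + 3/3 + 2/2 + 3/6 + 2/5 + 2/4 + 3/3 + 1/2 + 2/4 + 1/2 + 1/2 + 0/2 + 0/1 + 1/2 + 0/2 = 42/5; mean = 42/5 ÷ 17 = 42/85 = 0.494117… → 0.494.

0.494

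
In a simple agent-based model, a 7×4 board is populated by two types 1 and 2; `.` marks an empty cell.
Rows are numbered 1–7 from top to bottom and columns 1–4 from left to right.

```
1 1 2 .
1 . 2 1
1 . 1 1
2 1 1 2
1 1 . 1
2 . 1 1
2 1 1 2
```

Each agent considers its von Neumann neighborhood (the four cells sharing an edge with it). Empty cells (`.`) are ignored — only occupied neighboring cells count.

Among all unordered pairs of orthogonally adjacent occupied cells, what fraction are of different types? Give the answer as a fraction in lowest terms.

13/28

Scan each occupied cell's neighbors to the right and below so each pair is counted once.
From row 1: 1 unlike of 4 pairs (running 1/4).
From row 2: 2 unlike of 4 pairs (running 3/8).
From row 3: 2 unlike of 4 pairs (running 5/12).
From row 4: 4 unlike of 6 pairs (running 9/18).
From row 5: 1 unlike of 3 pairs (running 10/21).
From row 6: 1 unlike of 4 pairs (running 11/25).
From row 7: 2 unlike of 3 pairs (running 13/28).
Total adjacent occupied pairs: 28; unlike-type pairs: 13.
13/28 is already in lowest terms.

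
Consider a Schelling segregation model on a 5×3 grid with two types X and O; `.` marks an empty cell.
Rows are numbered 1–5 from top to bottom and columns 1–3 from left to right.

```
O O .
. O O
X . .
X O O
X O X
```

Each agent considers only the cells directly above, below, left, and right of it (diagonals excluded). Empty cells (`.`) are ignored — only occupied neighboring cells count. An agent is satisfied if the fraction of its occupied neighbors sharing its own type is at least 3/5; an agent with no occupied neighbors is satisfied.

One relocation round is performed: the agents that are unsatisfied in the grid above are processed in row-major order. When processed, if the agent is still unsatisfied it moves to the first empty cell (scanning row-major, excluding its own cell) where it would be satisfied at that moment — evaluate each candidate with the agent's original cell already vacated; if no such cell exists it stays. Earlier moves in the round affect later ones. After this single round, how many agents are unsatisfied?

2

Initially unsatisfied (in order): (4,3), (5,1), (5,2), (5,3).
  (4,3) → (1,3).
  (5,1): no empty cell satisfies it; stays.
  (5,2) → (2,1).
  (5,3): now satisfied by earlier moves; stays.
Resulting grid:
O O O
O O O
X . .
X O .
X . X
Unsatisfied now: (3,1), (4,2).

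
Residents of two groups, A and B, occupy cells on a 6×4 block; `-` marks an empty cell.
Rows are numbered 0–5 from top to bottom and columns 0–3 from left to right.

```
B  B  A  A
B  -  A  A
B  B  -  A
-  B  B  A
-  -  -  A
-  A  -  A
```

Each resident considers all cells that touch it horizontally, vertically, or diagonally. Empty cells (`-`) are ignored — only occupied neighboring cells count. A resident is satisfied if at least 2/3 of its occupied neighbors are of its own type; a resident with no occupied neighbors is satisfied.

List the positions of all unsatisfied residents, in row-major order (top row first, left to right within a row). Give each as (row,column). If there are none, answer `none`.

(0,1), (3,2)

Row 0: (0,0)B 2/2 ok · (0,1)B 2/4 unhappy · (0,2)A 3/4 ok · (0,3)A 3/3 ok
Row 1: (1,0)B 4/4 ok · (1,2)A 4/6 ok · (1,3)A 4/4 ok
Row 2: (2,0)B 3/3 ok · (2,1)B 4/5 ok · (2,3)A 3/4 ok
Row 3: (3,1)B 3/3 ok · (3,2)B 2/5 unhappy · (3,3)A 2/3 ok
Row 4: (4,3)A 2/3 ok
Row 5: (5,1)A 0/0 ok · (5,3)A 1/1 ok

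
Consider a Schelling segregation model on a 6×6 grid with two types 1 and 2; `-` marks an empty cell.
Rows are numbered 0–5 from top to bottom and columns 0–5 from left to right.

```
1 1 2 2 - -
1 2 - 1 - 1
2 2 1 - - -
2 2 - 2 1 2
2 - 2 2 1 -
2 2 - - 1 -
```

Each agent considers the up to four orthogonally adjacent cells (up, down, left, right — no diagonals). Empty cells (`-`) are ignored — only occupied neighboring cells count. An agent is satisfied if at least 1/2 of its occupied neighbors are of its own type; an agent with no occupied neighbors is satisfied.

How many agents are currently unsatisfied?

(0,0)1 2/2 ok
(0,1)1 1/3 unhappy
(0,2)2 1/2 ok
(0,3)2 1/2 ok
(1,0)1 1/3 unhappy
(1,1)2 1/3 unhappy
(1,3)1 0/1 unhappy
(1,5)1 0/0 ok
(2,0)2 2/3 ok
(2,1)2 3/4 ok
(2,2)1 0/1 unhappy
(3,0)2 3/3 ok
(3,1)2 2/2 ok
(3,3)2 1/2 ok
(3,4)1 1/3 unhappy
(3,5)2 0/1 unhappy
(4,0)2 2/2 ok
(4,2)2 1/1 ok
(4,3)2 2/3 ok
(4,4)1 2/3 ok
(5,0)2 2/2 ok
(5,1)2 1/1 ok
(5,4)1 1/1 ok
Unsatisfied: (0,1), (1,0), (1,1), (1,3), (2,2), (3,4), (3,5) — 7 in total.

7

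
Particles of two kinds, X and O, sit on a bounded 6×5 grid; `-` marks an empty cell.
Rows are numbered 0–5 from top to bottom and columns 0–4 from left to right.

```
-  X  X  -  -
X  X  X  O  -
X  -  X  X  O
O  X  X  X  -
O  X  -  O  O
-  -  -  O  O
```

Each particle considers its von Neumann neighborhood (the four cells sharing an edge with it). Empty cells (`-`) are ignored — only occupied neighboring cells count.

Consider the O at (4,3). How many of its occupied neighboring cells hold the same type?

2

Occupied neighbors of (4,3): (3,3)=X, (5,3)=O, (4,4)=O.
Same type (O): 2 of 3.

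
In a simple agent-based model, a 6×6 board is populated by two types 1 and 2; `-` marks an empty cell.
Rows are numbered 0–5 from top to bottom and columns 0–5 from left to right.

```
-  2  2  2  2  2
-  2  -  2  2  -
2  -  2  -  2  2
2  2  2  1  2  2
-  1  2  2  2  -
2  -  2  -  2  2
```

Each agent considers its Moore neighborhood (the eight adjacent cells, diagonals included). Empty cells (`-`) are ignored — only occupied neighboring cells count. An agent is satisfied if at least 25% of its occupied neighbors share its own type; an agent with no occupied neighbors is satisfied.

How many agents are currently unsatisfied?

Row 0: (0,1)2 2/2 ok · (0,2)2 4/4 ok · (0,3)2 4/4 ok · (0,4)2 4/4 ok · (0,5)2 2/2 ok
Row 1: (1,1)2 4/4 ok · (1,3)2 6/6 ok · (1,4)2 6/6 ok
Row 2: (2,0)2 3/3 ok · (2,2)2 4/5 ok · (2,4)2 5/6 ok · (2,5)2 4/4 ok
Row 3: (3,0)2 2/3 ok · (3,1)2 5/6 ok · (3,2)2 4/6 ok · (3,3)1 0/7 unhappy · (3,4)2 5/6 ok · (3,5)2 4/4 ok
Row 4: (4,1)1 0/6 unhappy · (4,2)2 4/6 ok · (4,3)2 6/7 ok · (4,4)2 5/6 ok
Row 5: (5,0)2 0/1 unhappy · (5,2)2 2/3 ok · (5,4)2 3/3 ok · (5,5)2 2/2 ok
Unsatisfied: (3,3), (4,1), (5,0) — 3 in total.

3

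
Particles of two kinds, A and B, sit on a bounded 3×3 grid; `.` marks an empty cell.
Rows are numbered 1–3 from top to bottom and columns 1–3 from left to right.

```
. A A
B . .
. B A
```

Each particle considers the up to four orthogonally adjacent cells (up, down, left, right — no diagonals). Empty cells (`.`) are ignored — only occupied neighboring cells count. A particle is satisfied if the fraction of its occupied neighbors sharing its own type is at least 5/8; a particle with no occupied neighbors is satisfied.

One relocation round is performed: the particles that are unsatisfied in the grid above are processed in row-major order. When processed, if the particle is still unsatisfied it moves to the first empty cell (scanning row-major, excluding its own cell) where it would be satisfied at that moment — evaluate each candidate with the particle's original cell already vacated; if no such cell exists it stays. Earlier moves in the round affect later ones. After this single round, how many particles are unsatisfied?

0

Initially unsatisfied (in order): (3,2), (3,3).
  (3,2) → (3,1).
  (3,3): now satisfied by earlier moves; stays.
Resulting grid:
. A A
B . .
B . A
All satisfied now.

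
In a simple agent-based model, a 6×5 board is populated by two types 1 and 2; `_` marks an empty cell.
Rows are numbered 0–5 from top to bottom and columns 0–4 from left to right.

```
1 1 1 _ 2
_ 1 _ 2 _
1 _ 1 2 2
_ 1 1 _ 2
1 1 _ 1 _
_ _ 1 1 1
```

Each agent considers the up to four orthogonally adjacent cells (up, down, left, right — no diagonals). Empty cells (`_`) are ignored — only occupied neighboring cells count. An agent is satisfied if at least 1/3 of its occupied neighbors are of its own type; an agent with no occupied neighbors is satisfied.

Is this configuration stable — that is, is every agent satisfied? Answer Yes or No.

Yes

(0,0)1 1/1 ok
(0,1)1 3/3 ok
(0,2)1 1/1 ok
(0,4)2 0/0 ok
(1,1)1 1/1 ok
(1,3)2 1/1 ok
(2,0)1 0/0 ok
(2,2)1 1/2 ok
(2,3)2 2/3 ok
(2,4)2 2/2 ok
(3,1)1 2/2 ok
(3,2)1 2/2 ok
(3,4)2 1/1 ok
(4,0)1 1/1 ok
(4,1)1 2/2 ok
(4,3)1 1/1 ok
(5,2)1 1/1 ok
(5,3)1 3/3 ok
(5,4)1 1/1 ok
All meet the threshold, so the configuration is stable.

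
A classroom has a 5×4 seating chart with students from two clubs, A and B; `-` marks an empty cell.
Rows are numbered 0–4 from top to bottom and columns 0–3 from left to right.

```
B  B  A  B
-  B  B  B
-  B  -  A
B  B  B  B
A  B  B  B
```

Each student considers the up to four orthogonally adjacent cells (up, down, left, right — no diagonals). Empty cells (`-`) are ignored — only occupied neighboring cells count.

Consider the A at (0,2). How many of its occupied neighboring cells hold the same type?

Occupied neighbors of (0,2): (1,2)=B, (0,1)=B, (0,3)=B.
Same type (A): 0 of 3.

0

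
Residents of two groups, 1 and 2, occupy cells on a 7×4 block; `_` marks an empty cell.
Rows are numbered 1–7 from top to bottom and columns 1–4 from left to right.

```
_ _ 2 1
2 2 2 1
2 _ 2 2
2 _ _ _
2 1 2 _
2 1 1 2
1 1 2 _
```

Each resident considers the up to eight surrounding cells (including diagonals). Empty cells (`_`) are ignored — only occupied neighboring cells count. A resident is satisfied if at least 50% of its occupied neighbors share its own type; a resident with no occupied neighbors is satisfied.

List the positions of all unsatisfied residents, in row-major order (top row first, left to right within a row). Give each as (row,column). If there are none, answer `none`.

(1,4), (2,4), (5,2), (5,3), (6,1), (7,3)

Row 1: (1,3)2 2/4 satisfied · (1,4)1 1/3 not
Row 2: (2,1)2 2/2 satisfied · (2,2)2 5/5 satisfied · (2,3)2 4/6 satisfied · (2,4)1 1/5 not
Row 3: (3,1)2 3/3 satisfied · (3,3)2 3/4 satisfied · (3,4)2 2/3 satisfied
Row 4: (4,1)2 2/3 satisfied
Row 5: (5,1)2 2/4 satisfied · (5,2)1 2/6 not · (5,3)2 1/4 not
Row 6: (6,1)2 1/5 not · (6,2)1 4/8 satisfied · (6,3)1 3/6 satisfied · (6,4)2 2/3 satisfied
Row 7: (7,1)1 2/3 satisfied · (7,2)1 3/5 satisfied · (7,3)2 1/4 not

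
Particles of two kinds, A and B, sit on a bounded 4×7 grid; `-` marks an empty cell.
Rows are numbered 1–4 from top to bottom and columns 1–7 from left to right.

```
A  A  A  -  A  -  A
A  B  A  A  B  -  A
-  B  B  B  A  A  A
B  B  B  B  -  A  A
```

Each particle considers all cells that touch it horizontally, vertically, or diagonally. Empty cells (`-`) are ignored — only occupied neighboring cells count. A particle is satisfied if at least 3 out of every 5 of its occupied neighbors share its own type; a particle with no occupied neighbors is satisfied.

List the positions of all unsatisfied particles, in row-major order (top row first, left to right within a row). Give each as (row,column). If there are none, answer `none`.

Row 1: (1,1)A 2/3 ok · (1,2)A 4/5 ok · (1,3)A 3/4 ok · (1,5)A 1/2 unhappy · (1,7)A 1/1 ok
Row 2: (2,1)A 2/4 unhappy · (2,2)B 2/7 unhappy · (2,3)A 3/7 unhappy · (2,4)A 4/7 unhappy · (2,5)B 1/5 unhappy · (2,7)A 3/3 ok
Row 3: (3,2)B 5/7 ok · (3,3)B 6/8 ok · (3,4)B 4/7 unhappy · (3,5)A 3/6 unhappy · (3,6)A 5/6 ok · (3,7)A 4/4 ok
Row 4: (4,1)B 2/2 ok · (4,2)B 4/4 ok · (4,3)B 5/5 ok · (4,4)B 3/4 ok · (4,6)A 4/4 ok · (4,7)A 3/3 ok

(1,5), (2,1), (2,2), (2,3), (2,4), (2,5), (3,4), (3,5)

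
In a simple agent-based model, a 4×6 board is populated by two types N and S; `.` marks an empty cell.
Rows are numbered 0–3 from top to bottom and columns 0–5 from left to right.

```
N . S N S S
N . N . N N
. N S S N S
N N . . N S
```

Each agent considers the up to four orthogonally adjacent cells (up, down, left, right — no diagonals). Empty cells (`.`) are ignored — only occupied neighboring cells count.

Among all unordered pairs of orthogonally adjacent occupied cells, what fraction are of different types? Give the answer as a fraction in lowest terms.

Scan each occupied cell's neighbors to the right and below so each pair is counted once.
From row 0: 5 unlike of 7 pairs (running 5/7).
From row 1: 2 unlike of 4 pairs (running 7/11).
From row 2: 3 unlike of 7 pairs (running 10/18).
From row 3: 1 unlike of 2 pairs (running 11/20).
Total adjacent occupied pairs: 20; unlike-type pairs: 11.
11/20 is already in lowest terms.

11/20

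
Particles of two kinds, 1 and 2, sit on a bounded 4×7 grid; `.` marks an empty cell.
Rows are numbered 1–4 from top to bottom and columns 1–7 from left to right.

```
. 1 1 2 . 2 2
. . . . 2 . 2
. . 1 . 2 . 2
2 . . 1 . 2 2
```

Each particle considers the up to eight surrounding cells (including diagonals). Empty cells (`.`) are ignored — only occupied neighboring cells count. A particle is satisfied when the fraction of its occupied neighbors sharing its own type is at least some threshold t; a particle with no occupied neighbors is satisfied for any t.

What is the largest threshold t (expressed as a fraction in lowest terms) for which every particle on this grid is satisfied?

1/2

(1,2)1 1/1
(1,3)1 1/2
(1,4)2 1/2
(1,6)2 3/3
(1,7)2 2/2
(2,5)2 3/3
(2,7)2 3/3
(3,3)1 1/1
(3,5)2 2/3
(3,7)2 3/3
(4,1)2 — no occupied neighbors
(4,4)1 1/2
(4,6)2 3/3
(4,7)2 2/2
The smallest same-type fraction is 1/2 at (1,3), which reduces to 1/2. Any threshold above that leaves this particle unsatisfied.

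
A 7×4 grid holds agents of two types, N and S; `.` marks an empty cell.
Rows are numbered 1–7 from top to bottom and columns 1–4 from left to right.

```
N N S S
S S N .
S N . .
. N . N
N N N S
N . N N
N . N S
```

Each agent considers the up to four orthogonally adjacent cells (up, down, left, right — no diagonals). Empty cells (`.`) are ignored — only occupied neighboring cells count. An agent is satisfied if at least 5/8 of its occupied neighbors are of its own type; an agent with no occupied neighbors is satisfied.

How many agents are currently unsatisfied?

12

Row 1: (1,1)N 1/2 unhappy · (1,2)N 1/3 unhappy · (1,3)S 1/3 unhappy · (1,4)S 1/1 ok
Row 2: (2,1)S 2/3 ok · (2,2)S 1/4 unhappy · (2,3)N 0/2 unhappy
Row 3: (3,1)S 1/2 unhappy · (3,2)N 1/3 unhappy
Row 4: (4,2)N 2/2 ok · (4,4)N 0/1 unhappy
Row 5: (5,1)N 2/2 ok · (5,2)N 3/3 ok · (5,3)N 2/3 ok · (5,4)S 0/3 unhappy
Row 6: (6,1)N 2/2 ok · (6,3)N 3/3 ok · (6,4)N 1/3 unhappy
Row 7: (7,1)N 1/1 ok · (7,3)N 1/2 unhappy · (7,4)S 0/2 unhappy
Unsatisfied: (1,1), (1,2), (1,3), (2,2), (2,3), (3,1), (3,2), (4,4), (5,4), (6,4), (7,3), (7,4) — 12 in total.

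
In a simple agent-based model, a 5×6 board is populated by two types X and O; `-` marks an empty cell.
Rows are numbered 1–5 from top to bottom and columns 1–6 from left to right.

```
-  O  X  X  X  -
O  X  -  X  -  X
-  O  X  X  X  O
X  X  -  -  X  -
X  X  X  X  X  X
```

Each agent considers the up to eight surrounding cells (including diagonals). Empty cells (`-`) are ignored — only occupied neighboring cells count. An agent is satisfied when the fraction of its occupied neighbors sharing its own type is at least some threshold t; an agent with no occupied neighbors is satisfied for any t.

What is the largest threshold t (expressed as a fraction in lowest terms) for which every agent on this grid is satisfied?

0/1

Row 1: (1,2)O 1/3 · (1,3)X 3/4 · (1,4)X 3/3 · (1,5)X 3/3
Row 2: (2,1)O 2/3 · (2,2)X 2/5 · (2,4)X 6/6 · (2,6)X 2/3
Row 3: (3,2)O 1/5 · (3,3)X 4/5 · (3,4)X 4/4 · (3,5)X 4/5 · (3,6)O 0/3
Row 4: (4,1)X 3/4 · (4,2)X 5/6 · (4,5)X 5/6
Row 5: (5,1)X 3/3 · (5,2)X 4/4 · (5,3)X 3/3 · (5,4)X 3/3 · (5,5)X 3/3 · (5,6)X 2/2
The smallest same-type fraction is 0/3 at (3,6), which reduces to 0/1. Any threshold above that leaves this agent unsatisfied.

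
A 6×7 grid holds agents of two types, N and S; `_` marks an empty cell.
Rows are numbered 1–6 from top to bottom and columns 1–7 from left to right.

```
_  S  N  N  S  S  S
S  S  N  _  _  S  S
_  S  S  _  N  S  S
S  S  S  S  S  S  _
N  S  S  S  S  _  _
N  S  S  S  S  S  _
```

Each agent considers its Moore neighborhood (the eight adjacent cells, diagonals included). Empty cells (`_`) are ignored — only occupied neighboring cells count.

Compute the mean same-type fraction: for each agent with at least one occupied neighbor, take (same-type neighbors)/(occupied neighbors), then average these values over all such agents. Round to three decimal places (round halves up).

(1,2)S 2/4
(1,3)N 2/4
(1,4)N 2/3
(1,5)S 2/3
(1,6)S 4/4
(1,7)S 3/3
(2,1)S 3/3
(2,2)S 4/6
(2,3)N 2/6
(2,6)S 6/7
(2,7)S 5/5
(3,2)S 6/7
(3,3)S 5/6
(3,5)N 0/5
(3,6)S 5/6
(3,7)S 4/4
(4,1)S 3/4
(4,2)S 6/7
(4,3)S 7/7
(4,4)S 6/7
(4,5)S 5/6
(4,6)S 4/5
(5,1)N 1/5
(5,2)S 6/8
(5,3)S 8/8
(5,4)S 8/8
(5,5)S 7/7
(6,1)N 1/3
(6,2)S 3/5
(6,3)S 5/5
(6,4)S 5/5
(6,5)S 4/4
(6,6)S 2/2
Sum over 33 agents: 2/4 + 2/4 + 2/3 + 2/3 + 4/4 + 3/3 + 3/3 + 4/6 + 2/6 + 6/7 + 5/5 + 6/7 + 5/6 + 0/5 + 5/6 + 4/4 + 3/4 + 6/7 + 7/7 + 6/7 + 5/6 + 4/5 + 1/5 + 6/8 + 8/8 + 8/8 + 7/7 + 1/3 + 3/5 + 5/5 + 5/5 + 4/4 + 2/2 = 2698/105; mean = 2698/105 ÷ 33 = 2698/3465 = 0.778643… → 0.779.

0.779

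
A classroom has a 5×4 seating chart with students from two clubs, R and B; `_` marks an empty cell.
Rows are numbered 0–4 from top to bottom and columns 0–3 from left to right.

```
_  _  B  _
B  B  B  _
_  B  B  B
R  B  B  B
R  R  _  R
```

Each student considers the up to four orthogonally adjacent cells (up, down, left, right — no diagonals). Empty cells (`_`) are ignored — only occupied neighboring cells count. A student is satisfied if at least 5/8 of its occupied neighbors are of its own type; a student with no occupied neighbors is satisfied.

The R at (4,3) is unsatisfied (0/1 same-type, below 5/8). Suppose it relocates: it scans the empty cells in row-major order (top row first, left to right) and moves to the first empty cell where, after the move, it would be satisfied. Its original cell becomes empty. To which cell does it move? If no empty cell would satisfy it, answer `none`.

Vacating (4,3). Empty cells in order:
  (0,0): 0/1 same-type → still unsatisfied.
  (0,1): 0/2 same-type → still unsatisfied.
  (0,3): 0/1 same-type → still unsatisfied.
  (1,3): 0/2 same-type → still unsatisfied.
  (2,0): 1/3 same-type → still unsatisfied.
  (4,2): 1/2 same-type → still unsatisfied.

none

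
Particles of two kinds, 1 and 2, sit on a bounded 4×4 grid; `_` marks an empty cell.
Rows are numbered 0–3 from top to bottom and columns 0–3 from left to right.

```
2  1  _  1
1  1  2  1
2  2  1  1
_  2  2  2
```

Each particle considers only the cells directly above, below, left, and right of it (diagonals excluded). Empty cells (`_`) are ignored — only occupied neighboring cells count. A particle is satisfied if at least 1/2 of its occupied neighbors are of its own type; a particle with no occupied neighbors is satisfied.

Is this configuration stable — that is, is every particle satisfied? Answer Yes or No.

No

Row 0: (0,0)2 0/2 unhappy · (0,1)1 1/2 ok · (0,3)1 1/1 ok
Row 1: (1,0)1 1/3 unhappy · (1,1)1 2/4 ok · (1,2)2 0/3 unhappy · (1,3)1 2/3 ok
Row 2: (2,0)2 1/2 ok · (2,1)2 2/4 ok · (2,2)1 1/4 unhappy · (2,3)1 2/3 ok
Row 3: (3,1)2 2/2 ok · (3,2)2 2/3 ok · (3,3)2 1/2 ok
For instance (0,0) has only 0/2 same-type neighbors, below 1/2.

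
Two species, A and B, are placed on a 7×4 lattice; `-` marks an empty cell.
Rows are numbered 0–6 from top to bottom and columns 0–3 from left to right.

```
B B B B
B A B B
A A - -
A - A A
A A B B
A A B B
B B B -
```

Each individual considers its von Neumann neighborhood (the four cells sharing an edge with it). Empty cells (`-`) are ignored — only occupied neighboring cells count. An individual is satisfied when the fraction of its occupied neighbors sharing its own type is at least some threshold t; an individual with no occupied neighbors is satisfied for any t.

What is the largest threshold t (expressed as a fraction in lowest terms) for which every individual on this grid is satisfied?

Row 0: (0,0)B 2/2 · (0,1)B 2/3 · (0,2)B 3/3 · (0,3)B 2/2
Row 1: (1,0)B 1/3 · (1,1)A 1/4 · (1,2)B 2/3 · (1,3)B 2/2
Row 2: (2,0)A 2/3 · (2,1)A 2/2
Row 3: (3,0)A 2/2 · (3,2)A 1/2 · (3,3)A 1/2
Row 4: (4,0)A 3/3 · (4,1)A 2/3 · (4,2)B 2/4 · (4,3)B 2/3
Row 5: (5,0)A 2/3 · (5,1)A 2/4 · (5,2)B 3/4 · (5,3)B 2/2
Row 6: (6,0)B 1/2 · (6,1)B 2/3 · (6,2)B 2/2
The smallest same-type fraction is 1/4 at (1,1), which reduces to 1/4. Any threshold above that leaves this individual unsatisfied.

1/4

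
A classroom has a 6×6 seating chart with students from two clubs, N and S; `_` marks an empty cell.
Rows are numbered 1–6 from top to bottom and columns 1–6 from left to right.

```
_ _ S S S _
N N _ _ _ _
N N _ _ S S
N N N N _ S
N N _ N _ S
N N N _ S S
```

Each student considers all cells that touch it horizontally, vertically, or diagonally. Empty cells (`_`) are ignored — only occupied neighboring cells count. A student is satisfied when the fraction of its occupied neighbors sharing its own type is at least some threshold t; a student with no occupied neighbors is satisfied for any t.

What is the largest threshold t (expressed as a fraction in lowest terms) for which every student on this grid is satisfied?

Row 1: (1,3)S 1/2 · (1,4)S 2/2 · (1,5)S 1/1
Row 2: (2,1)N 3/3 · (2,2)N 3/4
Row 3: (3,1)N 5/5 · (3,2)N 6/6 · (3,5)S 2/3 · (3,6)S 2/2
Row 4: (4,1)N 5/5 · (4,2)N 6/6 · (4,3)N 5/5 · (4,4)N 2/3 · (4,6)S 3/3
Row 5: (5,1)N 5/5 · (5,2)N 7/7 · (5,4)N 3/4 · (5,6)S 3/3
Row 6: (6,1)N 3/3 · (6,2)N 4/4 · (6,3)N 3/3 · (6,5)S 2/3 · (6,6)S 2/2
The smallest same-type fraction is 1/2 at (1,3), which reduces to 1/2. Any threshold above that leaves this student unsatisfied.

1/2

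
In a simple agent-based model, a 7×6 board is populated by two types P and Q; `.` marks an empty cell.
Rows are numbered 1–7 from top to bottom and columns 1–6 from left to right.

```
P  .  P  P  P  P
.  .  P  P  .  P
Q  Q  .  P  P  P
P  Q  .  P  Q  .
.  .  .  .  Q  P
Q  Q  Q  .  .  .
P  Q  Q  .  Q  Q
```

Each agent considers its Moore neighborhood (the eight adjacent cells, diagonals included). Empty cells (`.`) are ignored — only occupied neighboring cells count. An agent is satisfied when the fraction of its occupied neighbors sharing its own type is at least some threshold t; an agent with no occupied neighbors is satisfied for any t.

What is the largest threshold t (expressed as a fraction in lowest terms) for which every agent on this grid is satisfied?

(1,1)P — no occupied neighbors
(1,3)P 3/3
(1,4)P 4/4
(1,5)P 4/4
(1,6)P 2/2
(2,3)P 4/5
(2,4)P 6/6
(2,6)P 4/4
(3,1)Q 2/3
(3,2)Q 2/4
(3,4)P 4/5
(3,5)P 5/6
(3,6)P 2/3
(4,1)P 0/3
(4,2)Q 2/3
(4,4)P 2/4
(4,5)Q 1/6
(5,5)Q 1/3
(5,6)P 0/2
(6,1)Q 2/3
(6,2)Q 4/5
(6,3)Q 3/3
(7,1)P 0/3
(7,2)Q 4/5
(7,3)Q 3/3
(7,5)Q 1/1
(7,6)Q 1/1
The smallest same-type fraction is 0/3 at (4,1), which reduces to 0/1. Any threshold above that leaves this agent unsatisfied.

0/1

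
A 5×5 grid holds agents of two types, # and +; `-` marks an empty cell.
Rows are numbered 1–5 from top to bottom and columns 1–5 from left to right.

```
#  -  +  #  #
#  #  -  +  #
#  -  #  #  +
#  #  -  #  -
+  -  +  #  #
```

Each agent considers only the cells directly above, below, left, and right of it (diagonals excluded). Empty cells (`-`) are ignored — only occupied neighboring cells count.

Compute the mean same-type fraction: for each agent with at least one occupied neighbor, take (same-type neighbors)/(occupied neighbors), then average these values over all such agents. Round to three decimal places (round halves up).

0.605

(1,1)# 1/1
(1,3)+ 0/1
(1,4)# 1/3
(1,5)# 2/2
(2,1)# 3/3
(2,2)# 1/1
(2,4)+ 0/3
(2,5)# 1/3
(3,1)# 2/2
(3,3)# 1/1
(3,4)# 2/4
(3,5)+ 0/2
(4,1)# 2/3
(4,2)# 1/1
(4,4)# 2/2
(5,1)+ 0/1
(5,3)+ 0/1
(5,4)# 2/3
(5,5)# 1/1
Sum over 19 agents: 1/1 + 0/1 + 1/3 + 2/2 + 3/3 + 1/1 + 0/3 + 1/3 + 2/2 + 1/1 + 2/4 + 0/2 + 2/3 + 1/1 + 2/2 + 0/1 + 0/1 + 2/3 + 1/1 = 23/2; mean = 23/2 ÷ 19 = 23/38 = 0.605263… → 0.605.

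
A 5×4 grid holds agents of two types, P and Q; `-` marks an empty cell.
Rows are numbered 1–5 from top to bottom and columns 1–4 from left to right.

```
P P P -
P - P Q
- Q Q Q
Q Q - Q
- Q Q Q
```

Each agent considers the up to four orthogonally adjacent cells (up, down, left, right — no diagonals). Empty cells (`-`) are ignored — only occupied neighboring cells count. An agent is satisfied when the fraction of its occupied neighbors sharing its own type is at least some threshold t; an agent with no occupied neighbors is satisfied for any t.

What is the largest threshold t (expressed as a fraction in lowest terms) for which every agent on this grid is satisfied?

Row 1: (1,1)P 2/2 · (1,2)P 2/2 · (1,3)P 2/2
Row 2: (2,1)P 1/1 · (2,3)P 1/3 · (2,4)Q 1/2
Row 3: (3,2)Q 2/2 · (3,3)Q 2/3 · (3,4)Q 3/3
Row 4: (4,1)Q 1/1 · (4,2)Q 3/3 · (4,4)Q 2/2
Row 5: (5,2)Q 2/2 · (5,3)Q 2/2 · (5,4)Q 2/2
The smallest same-type fraction is 1/3 at (2,3), which reduces to 1/3. Any threshold above that leaves this agent unsatisfied.

1/3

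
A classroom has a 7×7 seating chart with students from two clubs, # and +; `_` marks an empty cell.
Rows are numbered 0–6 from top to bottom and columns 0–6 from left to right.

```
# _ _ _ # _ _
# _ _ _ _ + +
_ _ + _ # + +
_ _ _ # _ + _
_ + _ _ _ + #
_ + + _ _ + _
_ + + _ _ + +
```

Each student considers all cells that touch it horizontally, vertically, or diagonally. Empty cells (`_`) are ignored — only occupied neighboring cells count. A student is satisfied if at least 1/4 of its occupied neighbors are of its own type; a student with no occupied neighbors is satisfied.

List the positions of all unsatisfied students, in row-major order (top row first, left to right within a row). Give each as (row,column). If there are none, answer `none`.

Row 0: (0,0)# 1/1 ✓ · (0,4)# 0/1 ✗
Row 1: (1,0)# 1/1 ✓ · (1,5)+ 3/5 ✓ · (1,6)+ 3/3 ✓
Row 2: (2,2)+ 0/1 ✗ · (2,4)# 1/4 ✓ · (2,5)+ 4/5 ✓ · (2,6)+ 4/4 ✓
Row 3: (3,3)# 1/2 ✓ · (3,5)+ 3/5 ✓
Row 4: (4,1)+ 2/2 ✓ · (4,5)+ 2/3 ✓ · (4,6)# 0/3 ✗
Row 5: (5,1)+ 4/4 ✓ · (5,2)+ 4/4 ✓ · (5,5)+ 3/4 ✓
Row 6: (6,1)+ 3/3 ✓ · (6,2)+ 3/3 ✓ · (6,5)+ 2/2 ✓ · (6,6)+ 2/2 ✓

(0,4), (2,2), (4,6)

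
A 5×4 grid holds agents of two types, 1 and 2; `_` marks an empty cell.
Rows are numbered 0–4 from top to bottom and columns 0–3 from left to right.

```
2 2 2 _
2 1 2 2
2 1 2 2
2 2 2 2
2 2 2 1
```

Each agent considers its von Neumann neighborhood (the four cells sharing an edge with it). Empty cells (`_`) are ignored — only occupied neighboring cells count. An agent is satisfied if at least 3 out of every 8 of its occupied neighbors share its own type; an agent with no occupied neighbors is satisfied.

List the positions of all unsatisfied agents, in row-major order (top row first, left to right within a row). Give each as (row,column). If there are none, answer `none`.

(1,1), (2,1), (4,3)

(0,0)2 2/2 satisfied
(0,1)2 2/3 satisfied
(0,2)2 2/2 satisfied
(1,0)2 2/3 satisfied
(1,1)1 1/4 not
(1,2)2 3/4 satisfied
(1,3)2 2/2 satisfied
(2,0)2 2/3 satisfied
(2,1)1 1/4 not
(2,2)2 3/4 satisfied
(2,3)2 3/3 satisfied
(3,0)2 3/3 satisfied
(3,1)2 3/4 satisfied
(3,2)2 4/4 satisfied
(3,3)2 2/3 satisfied
(4,0)2 2/2 satisfied
(4,1)2 3/3 satisfied
(4,2)2 2/3 satisfied
(4,3)1 0/2 not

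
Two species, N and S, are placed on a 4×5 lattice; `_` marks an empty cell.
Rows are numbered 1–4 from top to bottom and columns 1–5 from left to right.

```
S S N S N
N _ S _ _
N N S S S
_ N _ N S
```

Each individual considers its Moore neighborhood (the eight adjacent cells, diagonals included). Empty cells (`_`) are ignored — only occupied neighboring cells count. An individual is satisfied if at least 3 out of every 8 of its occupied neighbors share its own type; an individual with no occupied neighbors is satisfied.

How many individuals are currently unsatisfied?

(1,1)S 1/2 ok
(1,2)S 2/4 ok
(1,3)N 0/3 unhappy
(1,4)S 1/3 unhappy
(1,5)N 0/1 unhappy
(2,1)N 2/4 ok
(2,3)S 4/6 ok
(3,1)N 3/3 ok
(3,2)N 3/5 ok
(3,3)S 2/5 ok
(3,4)S 4/5 ok
(3,5)S 2/3 ok
(4,2)N 2/3 ok
(4,4)N 0/4 unhappy
(4,5)S 2/3 ok
Unsatisfied: (1,3), (1,4), (1,5), (4,4) — 4 in total.

4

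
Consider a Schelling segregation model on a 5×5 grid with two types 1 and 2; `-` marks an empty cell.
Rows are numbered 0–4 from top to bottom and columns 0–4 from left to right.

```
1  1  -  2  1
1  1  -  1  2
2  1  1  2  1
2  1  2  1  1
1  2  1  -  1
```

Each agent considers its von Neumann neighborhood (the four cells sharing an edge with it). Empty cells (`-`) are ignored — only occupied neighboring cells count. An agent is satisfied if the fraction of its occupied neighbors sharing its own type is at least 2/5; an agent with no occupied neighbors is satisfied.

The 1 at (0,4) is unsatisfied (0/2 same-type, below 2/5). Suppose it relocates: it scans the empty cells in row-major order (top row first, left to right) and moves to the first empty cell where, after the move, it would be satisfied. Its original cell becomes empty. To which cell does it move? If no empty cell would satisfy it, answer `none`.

Vacating (0,4). Empty cells in order:
  (0,2): 1/2 same-type → satisfied — stop here.

(0,2)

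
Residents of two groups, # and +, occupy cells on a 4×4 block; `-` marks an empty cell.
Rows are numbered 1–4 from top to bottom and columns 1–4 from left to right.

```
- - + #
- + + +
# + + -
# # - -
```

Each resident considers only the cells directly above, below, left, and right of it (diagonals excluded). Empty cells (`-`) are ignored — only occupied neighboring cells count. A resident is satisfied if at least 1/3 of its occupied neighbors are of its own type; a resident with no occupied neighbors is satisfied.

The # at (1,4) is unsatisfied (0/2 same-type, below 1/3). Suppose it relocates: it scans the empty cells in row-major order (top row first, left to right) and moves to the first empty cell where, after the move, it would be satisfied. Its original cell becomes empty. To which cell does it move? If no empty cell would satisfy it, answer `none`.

Vacating (1,4). Empty cells in order:
  (1,1): 0/0 same-type → satisfied — stop here.

(1,1)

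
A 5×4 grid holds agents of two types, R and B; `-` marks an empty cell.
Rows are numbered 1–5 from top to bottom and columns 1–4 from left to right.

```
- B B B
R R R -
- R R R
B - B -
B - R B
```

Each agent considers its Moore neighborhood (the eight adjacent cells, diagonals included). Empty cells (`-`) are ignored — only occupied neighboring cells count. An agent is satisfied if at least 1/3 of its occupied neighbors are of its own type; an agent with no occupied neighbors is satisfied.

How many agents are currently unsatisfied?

Row 1: (1,2)B 1/4 unhappy · (1,3)B 2/4 ok · (1,4)B 1/2 ok
Row 2: (2,1)R 2/3 ok · (2,2)R 4/6 ok · (2,3)R 4/7 ok
Row 3: (3,2)R 4/6 ok · (3,3)R 4/5 ok · (3,4)R 2/3 ok
Row 4: (4,1)B 1/2 ok · (4,3)B 1/5 unhappy
Row 5: (5,1)B 1/1 ok · (5,3)R 0/2 unhappy · (5,4)B 1/2 ok
Unsatisfied: (1,2), (4,3), (5,3) — 3 in total.

3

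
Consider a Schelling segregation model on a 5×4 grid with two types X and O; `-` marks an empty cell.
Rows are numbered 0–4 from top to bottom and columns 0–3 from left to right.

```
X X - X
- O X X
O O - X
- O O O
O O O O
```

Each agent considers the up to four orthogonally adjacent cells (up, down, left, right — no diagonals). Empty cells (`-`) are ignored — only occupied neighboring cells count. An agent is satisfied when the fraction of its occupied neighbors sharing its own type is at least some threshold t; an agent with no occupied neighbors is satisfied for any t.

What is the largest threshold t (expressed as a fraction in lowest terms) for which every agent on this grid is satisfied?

1/3

Row 0: (0,0)X 1/1 · (0,1)X 1/2 · (0,3)X 1/1
Row 1: (1,1)O 1/3 · (1,2)X 1/2 · (1,3)X 3/3
Row 2: (2,0)O 1/1 · (2,1)O 3/3 · (2,3)X 1/2
Row 3: (3,1)O 3/3 · (3,2)O 3/3 · (3,3)O 2/3
Row 4: (4,0)O 1/1 · (4,1)O 3/3 · (4,2)O 3/3 · (4,3)O 2/2
The smallest same-type fraction is 1/3 at (1,1), which reduces to 1/3. Any threshold above that leaves this agent unsatisfied.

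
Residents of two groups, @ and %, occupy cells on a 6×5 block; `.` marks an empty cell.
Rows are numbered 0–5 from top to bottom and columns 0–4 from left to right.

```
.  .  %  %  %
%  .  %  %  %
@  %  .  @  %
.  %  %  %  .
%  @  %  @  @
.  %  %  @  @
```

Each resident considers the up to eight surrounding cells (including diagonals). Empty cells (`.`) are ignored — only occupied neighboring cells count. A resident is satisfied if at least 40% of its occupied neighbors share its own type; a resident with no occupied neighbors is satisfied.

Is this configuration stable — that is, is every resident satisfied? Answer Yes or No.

No

(0,2)% 3/3 ok
(0,3)% 5/5 ok
(0,4)% 3/3 ok
(1,0)% 1/2 ok
(1,2)% 4/5 ok
(1,3)% 6/7 ok
(1,4)% 4/5 ok
(2,0)@ 0/3 unhappy
(2,1)% 4/5 ok
(2,3)@ 0/6 unhappy
(2,4)% 3/4 ok
(3,1)% 4/6 ok
(3,2)% 4/7 ok
(3,3)% 3/6 ok
(4,0)% 2/3 ok
(4,1)@ 0/6 unhappy
(4,2)% 5/8 ok
(4,3)@ 3/7 ok
(4,4)@ 3/4 ok
(5,1)% 3/4 ok
(5,2)% 2/5 ok
(5,3)@ 3/5 ok
(5,4)@ 3/3 ok
For instance (2,0) has only 0/3 same-type neighbors, below 2/5.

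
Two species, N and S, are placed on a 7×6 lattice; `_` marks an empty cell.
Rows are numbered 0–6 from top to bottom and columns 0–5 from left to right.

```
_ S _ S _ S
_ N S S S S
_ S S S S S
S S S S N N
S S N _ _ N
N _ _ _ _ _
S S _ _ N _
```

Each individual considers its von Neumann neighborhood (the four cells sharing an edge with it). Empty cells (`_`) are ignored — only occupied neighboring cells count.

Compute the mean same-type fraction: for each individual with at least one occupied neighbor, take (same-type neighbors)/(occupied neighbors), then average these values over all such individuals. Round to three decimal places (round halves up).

0.692

Row 0: (0,1)S 0/1 · (0,3)S 1/1 · (0,5)S 1/1
Row 1: (1,1)N 0/3 · (1,2)S 2/3 · (1,3)S 4/4 · (1,4)S 3/3 · (1,5)S 3/3
Row 2: (2,1)S 2/3 · (2,2)S 4/4 · (2,3)S 4/4 · (2,4)S 3/4 · (2,5)S 2/3
Row 3: (3,0)S 2/2 · (3,1)S 4/4 · (3,2)S 3/4 · (3,3)S 2/3 · (3,4)N 1/3 · (3,5)N 2/3
Row 4: (4,0)S 2/3 · (4,1)S 2/3 · (4,2)N 0/2 · (4,5)N 1/1
Row 5: (5,0)N 0/2
Row 6: (6,0)S 1/2 · (6,1)S 1/1 · (6,4)N — no occupied neighbors
Sum over 26 individuals: 0/1 + 1/1 + 1/1 + 0/3 + 2/3 + 4/4 + 3/3 + 3/3 + 2/3 + 4/4 + 4/4 + 3/4 + 2/3 + 2/2 + 4/4 + 3/4 + 2/3 + 1/3 + 2/3 + 2/3 + 2/3 + 0/2 + 1/1 + 0/2 + 1/2 + 1/1 = 18; mean = 18 ÷ 26 = 9/13 = 0.692307… → 0.692.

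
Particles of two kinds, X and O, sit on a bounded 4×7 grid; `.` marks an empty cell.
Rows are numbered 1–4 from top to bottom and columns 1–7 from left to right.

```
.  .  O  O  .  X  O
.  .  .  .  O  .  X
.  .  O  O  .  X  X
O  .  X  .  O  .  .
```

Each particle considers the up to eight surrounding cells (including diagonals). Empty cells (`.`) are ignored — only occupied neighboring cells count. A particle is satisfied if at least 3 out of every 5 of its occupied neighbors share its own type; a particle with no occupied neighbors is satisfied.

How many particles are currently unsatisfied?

(1,3)O 1/1 ok
(1,4)O 2/2 ok
(1,6)X 1/3 unhappy
(1,7)O 0/2 unhappy
(2,5)O 2/4 unhappy
(2,7)X 3/4 ok
(3,3)O 1/2 unhappy
(3,4)O 3/4 ok
(3,6)X 2/4 unhappy
(3,7)X 2/2 ok
(4,1)O 0/0 ok
(4,3)X 0/2 unhappy
(4,5)O 1/2 unhappy
Unsatisfied: (1,6), (1,7), (2,5), (3,3), (3,6), (4,3), (4,5) — 7 in total.

7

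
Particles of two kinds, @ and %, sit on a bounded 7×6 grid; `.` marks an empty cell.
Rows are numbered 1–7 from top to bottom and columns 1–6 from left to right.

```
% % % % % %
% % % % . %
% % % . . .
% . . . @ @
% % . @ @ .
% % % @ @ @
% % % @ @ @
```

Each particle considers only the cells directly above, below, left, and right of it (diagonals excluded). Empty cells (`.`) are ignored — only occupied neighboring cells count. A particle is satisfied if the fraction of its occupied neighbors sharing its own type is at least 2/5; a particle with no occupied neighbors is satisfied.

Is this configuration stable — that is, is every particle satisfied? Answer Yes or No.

(1,1)% 2/2 ✓
(1,2)% 3/3 ✓
(1,3)% 3/3 ✓
(1,4)% 3/3 ✓
(1,5)% 2/2 ✓
(1,6)% 2/2 ✓
(2,1)% 3/3 ✓
(2,2)% 4/4 ✓
(2,3)% 4/4 ✓
(2,4)% 2/2 ✓
(2,6)% 1/1 ✓
(3,1)% 3/3 ✓
(3,2)% 3/3 ✓
(3,3)% 2/2 ✓
(4,1)% 2/2 ✓
(4,5)@ 2/2 ✓
(4,6)@ 1/1 ✓
(5,1)% 3/3 ✓
(5,2)% 2/2 ✓
(5,4)@ 2/2 ✓
(5,5)@ 3/3 ✓
(6,1)% 3/3 ✓
(6,2)% 4/4 ✓
(6,3)% 2/3 ✓
(6,4)@ 3/4 ✓
(6,5)@ 4/4 ✓
(6,6)@ 2/2 ✓
(7,1)% 2/2 ✓
(7,2)% 3/3 ✓
(7,3)% 2/3 ✓
(7,4)@ 2/3 ✓
(7,5)@ 3/3 ✓
(7,6)@ 2/2 ✓
All meet the threshold, so the configuration is stable.

Yes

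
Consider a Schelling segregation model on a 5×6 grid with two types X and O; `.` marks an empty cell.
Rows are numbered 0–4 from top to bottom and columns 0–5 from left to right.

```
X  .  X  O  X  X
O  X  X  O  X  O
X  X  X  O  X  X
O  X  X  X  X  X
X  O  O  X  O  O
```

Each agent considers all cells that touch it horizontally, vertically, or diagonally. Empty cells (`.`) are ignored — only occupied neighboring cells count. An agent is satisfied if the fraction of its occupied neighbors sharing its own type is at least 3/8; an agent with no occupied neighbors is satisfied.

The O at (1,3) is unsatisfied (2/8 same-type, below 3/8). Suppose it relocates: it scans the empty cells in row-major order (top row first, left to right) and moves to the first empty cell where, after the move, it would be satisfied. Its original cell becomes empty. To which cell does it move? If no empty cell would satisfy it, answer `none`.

none

Vacating (1,3). Empty cells in order:
  (0,1): 1/5 same-type → still unsatisfied.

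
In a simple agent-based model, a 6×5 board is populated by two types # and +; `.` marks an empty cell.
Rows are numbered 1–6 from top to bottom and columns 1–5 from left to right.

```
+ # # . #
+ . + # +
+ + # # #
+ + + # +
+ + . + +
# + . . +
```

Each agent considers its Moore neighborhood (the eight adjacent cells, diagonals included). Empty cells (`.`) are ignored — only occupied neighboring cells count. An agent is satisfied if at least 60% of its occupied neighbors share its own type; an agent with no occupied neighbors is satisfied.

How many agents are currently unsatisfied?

(1,1)+ 1/2 ✗
(1,2)# 1/4 ✗
(1,3)# 2/3 ✓
(1,5)# 1/2 ✗
(2,1)+ 3/4 ✓
(2,3)+ 1/6 ✗
(2,4)# 5/7 ✓
(2,5)+ 0/4 ✗
(3,1)+ 4/4 ✓
(3,2)+ 6/7 ✓
(3,3)# 3/7 ✗
(3,4)# 4/8 ✗
(3,5)# 3/5 ✓
(4,1)+ 5/5 ✓
(4,2)+ 6/7 ✓
(4,3)+ 4/7 ✗
(4,4)# 3/7 ✗
(4,5)+ 2/5 ✗
(5,1)+ 4/5 ✓
(5,2)+ 5/6 ✓
(5,4)+ 4/5 ✓
(5,5)+ 3/4 ✓
(6,1)# 0/3 ✗
(6,2)+ 2/3 ✓
(6,5)+ 2/2 ✓
Unsatisfied: (1,1), (1,2), (1,5), (2,3), (2,5), (3,3), (3,4), (4,3), (4,4), (4,5), (6,1) — 11 in total.

11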